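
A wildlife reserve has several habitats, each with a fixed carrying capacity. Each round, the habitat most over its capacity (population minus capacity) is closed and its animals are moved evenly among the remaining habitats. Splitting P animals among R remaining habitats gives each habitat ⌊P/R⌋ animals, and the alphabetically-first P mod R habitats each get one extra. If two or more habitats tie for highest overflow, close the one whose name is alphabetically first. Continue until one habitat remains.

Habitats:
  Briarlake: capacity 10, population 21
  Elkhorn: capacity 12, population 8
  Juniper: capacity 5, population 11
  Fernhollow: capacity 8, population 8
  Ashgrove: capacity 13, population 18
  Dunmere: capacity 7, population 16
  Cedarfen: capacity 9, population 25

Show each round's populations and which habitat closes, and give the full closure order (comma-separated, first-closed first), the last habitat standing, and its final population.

Round 1: Ashgrove=18 Briarlake=21 Cedarfen=25 Dunmere=16 Elkhorn=8 Fernhollow=8 Juniper=11 → close Cedarfen (overflow 16)
  25÷6 = 4 each, +1 to first 1
Round 2: Ashgrove=23 Briarlake=25 Dunmere=20 Elkhorn=12 Fernhollow=12 Juniper=15 → close Briarlake (overflow 15)
  25÷5 = 5 each, +1 to first 0
Round 3: Ashgrove=28 Dunmere=25 Elkhorn=17 Fernhollow=17 Juniper=20 → close Dunmere (overflow 18)
  25÷4 = 6 each, +1 to first 1
Round 4: Ashgrove=35 Elkhorn=23 Fernhollow=23 Juniper=26 → close Ashgrove (overflow 22)
  35÷3 = 11 each, +1 to first 2
Round 5: Elkhorn=35 Fernhollow=35 Juniper=37 → close Juniper (overflow 32)
  37÷2 = 18 each, +1 to first 1
Round 6: Elkhorn=54 Fernhollow=53 → close Fernhollow (overflow 45)
  53÷1 = 53 each, +1 to first 0

Closure order: Cedarfen, Briarlake, Dunmere, Ashgrove, Juniper, Fernhollow
Last habitat: Elkhorn with 107 animals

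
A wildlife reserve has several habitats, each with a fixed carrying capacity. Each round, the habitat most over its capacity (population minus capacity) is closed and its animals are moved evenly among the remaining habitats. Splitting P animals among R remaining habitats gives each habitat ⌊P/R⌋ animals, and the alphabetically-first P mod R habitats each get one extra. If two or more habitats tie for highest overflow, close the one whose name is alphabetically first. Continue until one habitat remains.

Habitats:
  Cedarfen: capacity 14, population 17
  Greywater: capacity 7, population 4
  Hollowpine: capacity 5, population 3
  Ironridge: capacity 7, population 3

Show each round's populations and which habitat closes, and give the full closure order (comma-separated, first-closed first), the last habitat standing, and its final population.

Closure order: Cedarfen, Hollowpine, Greywater
Last habitat: Ironridge with 27 animals

Round 1: Cedarfen=17 Greywater=4 Hollowpine=3 Ironridge=3 → close Cedarfen (overflow 3)
  17÷3 = 5 each, +1 to first 2
Round 2: Greywater=10 Hollowpine=9 Ironridge=8 → close Hollowpine (overflow 4)
  9÷2 = 4 each, +1 to first 1
Round 3: Greywater=15 Ironridge=12 → close Greywater (overflow 8)
  15÷1 = 15 each, +1 to first 0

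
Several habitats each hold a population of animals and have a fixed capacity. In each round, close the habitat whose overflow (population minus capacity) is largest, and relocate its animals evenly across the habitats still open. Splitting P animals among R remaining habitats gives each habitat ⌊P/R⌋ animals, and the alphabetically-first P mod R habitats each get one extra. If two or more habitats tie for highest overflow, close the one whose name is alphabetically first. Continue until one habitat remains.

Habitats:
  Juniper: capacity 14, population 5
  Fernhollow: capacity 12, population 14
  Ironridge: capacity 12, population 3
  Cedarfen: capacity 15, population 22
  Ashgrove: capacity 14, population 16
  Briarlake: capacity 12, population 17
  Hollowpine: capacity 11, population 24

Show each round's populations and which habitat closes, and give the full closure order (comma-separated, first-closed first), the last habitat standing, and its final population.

Closure order: Hollowpine, Cedarfen, Briarlake, Ashgrove, Fernhollow, Ironridge
Last habitat: Juniper with 101 animals

Round 1: Ashgrove=16 Briarlake=17 Cedarfen=22 Fernhollow=14 Hollowpine=24 Ironridge=3 Juniper=5 → close Hollowpine (overflow 13)
  24÷6 = 4 each, +1 to first 0
Round 2: Ashgrove=20 Briarlake=21 Cedarfen=26 Fernhollow=18 Ironridge=7 Juniper=9 → close Cedarfen (overflow 11)
  26÷5 = 5 each, +1 to first 1
Round 3: Ashgrove=26 Briarlake=26 Fernhollow=23 Ironridge=12 Juniper=14 → close Briarlake (overflow 14)
  26÷4 = 6 each, +1 to first 2
Round 4: Ashgrove=33 Fernhollow=30 Ironridge=18 Juniper=20 → close Ashgrove (overflow 19)
  33÷3 = 11 each, +1 to first 0
Round 5: Fernhollow=41 Ironridge=29 Juniper=31 → close Fernhollow (overflow 29)
  41÷2 = 20 each, +1 to first 1
Round 6: Ironridge=50 Juniper=51 → close Ironridge (overflow 38)
  50÷1 = 50 each, +1 to first 0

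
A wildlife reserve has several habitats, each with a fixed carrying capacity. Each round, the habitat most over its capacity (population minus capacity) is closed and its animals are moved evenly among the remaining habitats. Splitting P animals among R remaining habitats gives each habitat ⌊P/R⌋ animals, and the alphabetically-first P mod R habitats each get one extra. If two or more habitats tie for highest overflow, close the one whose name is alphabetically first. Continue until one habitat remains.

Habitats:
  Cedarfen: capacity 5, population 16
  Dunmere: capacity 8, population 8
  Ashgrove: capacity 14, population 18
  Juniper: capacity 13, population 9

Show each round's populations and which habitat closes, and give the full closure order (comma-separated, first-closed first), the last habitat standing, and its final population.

Round 1: Ashgrove=18 Cedarfen=16 Dunmere=8 Juniper=9 → close Cedarfen (overflow 11)
  16÷3 = 5 each, +1 to first 1
Round 2: Ashgrove=24 Dunmere=13 Juniper=14 → close Ashgrove (overflow 10)
  24÷2 = 12 each, +1 to first 0
Round 3: Dunmere=25 Juniper=26 → close Dunmere (overflow 17)
  25÷1 = 25 each, +1 to first 0

Closure order: Cedarfen, Ashgrove, Dunmere
Last habitat: Juniper with 51 animals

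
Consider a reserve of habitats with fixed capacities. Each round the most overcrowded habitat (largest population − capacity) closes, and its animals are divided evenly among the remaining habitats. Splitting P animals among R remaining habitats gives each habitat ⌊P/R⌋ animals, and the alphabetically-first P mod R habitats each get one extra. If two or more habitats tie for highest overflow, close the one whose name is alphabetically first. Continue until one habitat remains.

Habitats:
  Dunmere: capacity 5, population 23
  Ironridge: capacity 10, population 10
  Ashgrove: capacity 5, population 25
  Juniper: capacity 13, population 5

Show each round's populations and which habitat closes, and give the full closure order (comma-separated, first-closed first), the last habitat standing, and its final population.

Round 1: Ashgrove=25 Dunmere=23 Ironridge=10 Juniper=5 → close Ashgrove (overflow 20)
  25÷3 = 8 each, +1 to first 1
Round 2: Dunmere=32 Ironridge=18 Juniper=13 → close Dunmere (overflow 27)
  32÷2 = 16 each, +1 to first 0
Round 3: Ironridge=34 Juniper=29 → close Ironridge (overflow 24)
  34÷1 = 34 each, +1 to first 0

Closure order: Ashgrove, Dunmere, Ironridge
Last habitat: Juniper with 63 animals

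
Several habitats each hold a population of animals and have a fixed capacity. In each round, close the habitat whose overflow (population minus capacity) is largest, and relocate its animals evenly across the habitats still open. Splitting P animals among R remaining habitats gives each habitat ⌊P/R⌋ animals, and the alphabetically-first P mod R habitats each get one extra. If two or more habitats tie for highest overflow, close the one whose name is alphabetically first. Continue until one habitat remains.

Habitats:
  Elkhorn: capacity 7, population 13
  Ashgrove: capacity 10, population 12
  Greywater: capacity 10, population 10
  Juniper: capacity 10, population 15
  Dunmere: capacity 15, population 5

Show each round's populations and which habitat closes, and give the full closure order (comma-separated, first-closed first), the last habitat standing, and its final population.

Closure order: Elkhorn, Juniper, Ashgrove, Greywater
Last habitat: Dunmere with 55 animals

Round 1: Ashgrove=12 Dunmere=5 Elkhorn=13 Greywater=10 Juniper=15 → close Elkhorn (overflow 6)
  13÷4 = 3 each, +1 to first 1
Round 2: Ashgrove=16 Dunmere=8 Greywater=13 Juniper=18 → close Juniper (overflow 8)
  18÷3 = 6 each, +1 to first 0
Round 3: Ashgrove=22 Dunmere=14 Greywater=19 → close Ashgrove (overflow 12)
  22÷2 = 11 each, +1 to first 0
Round 4: Dunmere=25 Greywater=30 → close Greywater (overflow 20)
  30÷1 = 30 each, +1 to first 0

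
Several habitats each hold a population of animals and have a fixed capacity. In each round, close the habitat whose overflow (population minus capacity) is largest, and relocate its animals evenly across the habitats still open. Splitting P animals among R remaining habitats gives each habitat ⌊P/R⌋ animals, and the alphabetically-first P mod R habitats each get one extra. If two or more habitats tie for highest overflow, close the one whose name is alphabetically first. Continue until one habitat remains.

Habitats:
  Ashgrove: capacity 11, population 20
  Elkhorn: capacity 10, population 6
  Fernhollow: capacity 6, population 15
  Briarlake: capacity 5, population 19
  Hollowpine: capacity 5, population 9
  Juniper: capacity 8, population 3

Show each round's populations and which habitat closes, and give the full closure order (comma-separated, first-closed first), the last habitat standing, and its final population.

Closure order: Briarlake, Ashgrove, Fernhollow, Hollowpine, Elkhorn
Last habitat: Juniper with 72 animals

Round 1: Ashgrove=20 Briarlake=19 Elkhorn=6 Fernhollow=15 Hollowpine=9 Juniper=3 → close Briarlake (overflow 14)
  19÷5 = 3 each, +1 to first 4
Round 2: Ashgrove=24 Elkhorn=10 Fernhollow=19 Hollowpine=13 Juniper=6 → close Ashgrove (overflow 13)
  24÷4 = 6 each, +1 to first 0
Round 3: Elkhorn=16 Fernhollow=25 Hollowpine=19 Juniper=12 → close Fernhollow (overflow 19)
  25÷3 = 8 each, +1 to first 1
Round 4: Elkhorn=25 Hollowpine=27 Juniper=20 → close Hollowpine (overflow 22)
  27÷2 = 13 each, +1 to first 1
Round 5: Elkhorn=39 Juniper=33 → close Elkhorn (overflow 29)
  39÷1 = 39 each, +1 to first 0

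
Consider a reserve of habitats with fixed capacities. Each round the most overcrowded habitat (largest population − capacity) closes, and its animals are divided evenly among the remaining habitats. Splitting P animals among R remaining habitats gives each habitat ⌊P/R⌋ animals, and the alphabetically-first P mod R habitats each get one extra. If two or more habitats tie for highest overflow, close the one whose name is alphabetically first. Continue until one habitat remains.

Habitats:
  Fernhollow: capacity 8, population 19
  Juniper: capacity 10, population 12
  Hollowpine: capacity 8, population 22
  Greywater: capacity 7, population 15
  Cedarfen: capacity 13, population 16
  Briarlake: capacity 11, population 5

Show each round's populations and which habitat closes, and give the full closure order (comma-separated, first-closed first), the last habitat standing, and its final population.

Round 1: Briarlake=5 Cedarfen=16 Fernhollow=19 Greywater=15 Hollowpine=22 Juniper=12 → close Hollowpine (overflow 14)
  22÷5 = 4 each, +1 to first 2
Round 2: Briarlake=10 Cedarfen=21 Fernhollow=23 Greywater=19 Juniper=16 → close Fernhollow (overflow 15)
  23÷4 = 5 each, +1 to first 3
Round 3: Briarlake=16 Cedarfen=27 Greywater=25 Juniper=21 → close Greywater (overflow 18)
  25÷3 = 8 each, +1 to first 1
Round 4: Briarlake=25 Cedarfen=35 Juniper=29 → close Cedarfen (overflow 22)
  35÷2 = 17 each, +1 to first 1
Round 5: Briarlake=43 Juniper=46 → close Juniper (overflow 36)
  46÷1 = 46 each, +1 to first 0

Closure order: Hollowpine, Fernhollow, Greywater, Cedarfen, Juniper
Last habitat: Briarlake with 89 animals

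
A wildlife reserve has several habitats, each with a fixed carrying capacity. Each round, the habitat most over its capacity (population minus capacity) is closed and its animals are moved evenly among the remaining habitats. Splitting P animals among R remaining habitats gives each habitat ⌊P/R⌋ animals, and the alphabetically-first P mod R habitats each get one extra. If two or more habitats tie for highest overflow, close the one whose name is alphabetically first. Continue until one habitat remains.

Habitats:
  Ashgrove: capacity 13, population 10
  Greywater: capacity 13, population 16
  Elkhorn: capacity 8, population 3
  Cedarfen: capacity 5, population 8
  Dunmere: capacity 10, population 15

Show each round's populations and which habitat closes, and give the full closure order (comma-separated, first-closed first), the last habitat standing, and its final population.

Round 1: Ashgrove=10 Cedarfen=8 Dunmere=15 Elkhorn=3 Greywater=16 → close Dunmere (overflow 5)
  15÷4 = 3 each, +1 to first 3
Round 2: Ashgrove=14 Cedarfen=12 Elkhorn=7 Greywater=19 → close Cedarfen (overflow 7)
  12÷3 = 4 each, +1 to first 0
Round 3: Ashgrove=18 Elkhorn=11 Greywater=23 → close Greywater (overflow 10)
  23÷2 = 11 each, +1 to first 1
Round 4: Ashgrove=30 Elkhorn=22 → close Ashgrove (overflow 17)
  30÷1 = 30 each, +1 to first 0

Closure order: Dunmere, Cedarfen, Greywater, Ashgrove
Last habitat: Elkhorn with 52 animals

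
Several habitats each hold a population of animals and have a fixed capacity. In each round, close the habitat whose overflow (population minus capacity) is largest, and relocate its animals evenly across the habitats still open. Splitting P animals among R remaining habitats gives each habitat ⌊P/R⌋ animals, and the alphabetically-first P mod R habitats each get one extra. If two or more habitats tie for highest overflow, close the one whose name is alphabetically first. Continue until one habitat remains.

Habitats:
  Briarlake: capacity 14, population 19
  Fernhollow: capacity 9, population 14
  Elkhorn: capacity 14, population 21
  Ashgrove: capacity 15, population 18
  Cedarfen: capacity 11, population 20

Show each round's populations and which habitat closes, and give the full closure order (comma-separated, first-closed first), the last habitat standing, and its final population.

Round 1: Ashgrove=18 Briarlake=19 Cedarfen=20 Elkhorn=21 Fernhollow=14 → close Cedarfen (overflow 9)
  20÷4 = 5 each, +1 to first 0
Round 2: Ashgrove=23 Briarlake=24 Elkhorn=26 Fernhollow=19 → close Elkhorn (overflow 12)
  26÷3 = 8 each, +1 to first 2
Round 3: Ashgrove=32 Briarlake=33 Fernhollow=27 → close Briarlake (overflow 19)
  33÷2 = 16 each, +1 to first 1
Round 4: Ashgrove=49 Fernhollow=43 → close Ashgrove (overflow 34)
  49÷1 = 49 each, +1 to first 0

Closure order: Cedarfen, Elkhorn, Briarlake, Ashgrove
Last habitat: Fernhollow with 92 animals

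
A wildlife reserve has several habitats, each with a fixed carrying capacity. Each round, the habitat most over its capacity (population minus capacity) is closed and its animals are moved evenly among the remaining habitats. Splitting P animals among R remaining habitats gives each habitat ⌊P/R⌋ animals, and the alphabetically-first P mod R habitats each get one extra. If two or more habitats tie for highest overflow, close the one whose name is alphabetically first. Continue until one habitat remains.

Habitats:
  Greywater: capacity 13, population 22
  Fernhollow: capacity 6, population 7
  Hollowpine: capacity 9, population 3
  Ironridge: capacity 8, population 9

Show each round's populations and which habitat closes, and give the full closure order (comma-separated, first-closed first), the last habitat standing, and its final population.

Closure order: Greywater, Fernhollow, Ironridge
Last habitat: Hollowpine with 41 animals

Round 1: Fernhollow=7 Greywater=22 Hollowpine=3 Ironridge=9 → close Greywater (overflow 9)
  22÷3 = 7 each, +1 to first 1
Round 2: Fernhollow=15 Hollowpine=10 Ironridge=16 → close Fernhollow (overflow 9)
  15÷2 = 7 each, +1 to first 1
Round 3: Hollowpine=18 Ironridge=23 → close Ironridge (overflow 15)
  23÷1 = 23 each, +1 to first 0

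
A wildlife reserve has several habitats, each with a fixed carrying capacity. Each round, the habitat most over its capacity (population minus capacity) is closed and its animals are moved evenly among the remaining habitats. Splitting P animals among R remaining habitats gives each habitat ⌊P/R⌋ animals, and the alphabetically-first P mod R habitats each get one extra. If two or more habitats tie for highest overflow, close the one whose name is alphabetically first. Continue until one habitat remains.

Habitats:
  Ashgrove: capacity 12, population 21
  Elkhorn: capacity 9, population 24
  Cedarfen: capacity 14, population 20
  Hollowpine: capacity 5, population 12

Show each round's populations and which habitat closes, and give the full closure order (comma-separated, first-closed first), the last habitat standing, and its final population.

Closure order: Elkhorn, Ashgrove, Cedarfen
Last habitat: Hollowpine with 77 animals

Round 1: Ashgrove=21 Cedarfen=20 Elkhorn=24 Hollowpine=12 → close Elkhorn (overflow 15)
  24÷3 = 8 each, +1 to first 0
Round 2: Ashgrove=29 Cedarfen=28 Hollowpine=20 → close Ashgrove (overflow 17)
  29÷2 = 14 each, +1 to first 1
Round 3: Cedarfen=43 Hollowpine=34 → close Cedarfen (overflow 29)
  43÷1 = 43 each, +1 to first 0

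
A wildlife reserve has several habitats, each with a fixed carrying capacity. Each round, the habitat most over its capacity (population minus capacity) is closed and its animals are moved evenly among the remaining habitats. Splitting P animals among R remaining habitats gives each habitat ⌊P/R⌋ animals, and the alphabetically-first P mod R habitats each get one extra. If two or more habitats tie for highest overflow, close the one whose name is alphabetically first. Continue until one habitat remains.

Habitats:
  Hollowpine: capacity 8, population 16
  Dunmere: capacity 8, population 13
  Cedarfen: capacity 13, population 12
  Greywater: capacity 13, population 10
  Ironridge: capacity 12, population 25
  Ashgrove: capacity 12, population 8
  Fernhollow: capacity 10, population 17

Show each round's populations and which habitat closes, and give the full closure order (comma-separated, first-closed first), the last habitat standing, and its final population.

Closure order: Ironridge, Hollowpine, Fernhollow, Dunmere, Cedarfen, Ashgrove
Last habitat: Greywater with 101 animals

Round 1: Ashgrove=8 Cedarfen=12 Dunmere=13 Fernhollow=17 Greywater=10 Hollowpine=16 Ironridge=25 → close Ironridge (overflow 13)
  25÷6 = 4 each, +1 to first 1
Round 2: Ashgrove=13 Cedarfen=16 Dunmere=17 Fernhollow=21 Greywater=14 Hollowpine=20 → close Hollowpine (overflow 12)
  20÷5 = 4 each, +1 to first 0
Round 3: Ashgrove=17 Cedarfen=20 Dunmere=21 Fernhollow=25 Greywater=18 → close Fernhollow (overflow 15)
  25÷4 = 6 each, +1 to first 1
Round 4: Ashgrove=24 Cedarfen=26 Dunmere=27 Greywater=24 → close Dunmere (overflow 19)
  27÷3 = 9 each, +1 to first 0
Round 5: Ashgrove=33 Cedarfen=35 Greywater=33 → close Cedarfen (overflow 22)
  35÷2 = 17 each, +1 to first 1
Round 6: Ashgrove=51 Greywater=50 → close Ashgrove (overflow 39)
  51÷1 = 51 each, +1 to first 0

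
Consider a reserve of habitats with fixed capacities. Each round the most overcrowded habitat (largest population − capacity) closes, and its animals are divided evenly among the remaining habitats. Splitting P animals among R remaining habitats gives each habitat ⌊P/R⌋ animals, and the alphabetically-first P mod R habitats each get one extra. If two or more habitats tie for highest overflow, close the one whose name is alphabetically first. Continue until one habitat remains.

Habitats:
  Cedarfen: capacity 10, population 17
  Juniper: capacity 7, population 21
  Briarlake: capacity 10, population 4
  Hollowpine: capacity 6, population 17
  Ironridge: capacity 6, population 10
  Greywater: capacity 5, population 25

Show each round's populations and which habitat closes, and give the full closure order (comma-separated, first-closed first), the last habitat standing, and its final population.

Round 1: Briarlake=4 Cedarfen=17 Greywater=25 Hollowpine=17 Ironridge=10 Juniper=21 → close Greywater (overflow 20)
  25÷5 = 5 each, +1 to first 0
Round 2: Briarlake=9 Cedarfen=22 Hollowpine=22 Ironridge=15 Juniper=26 → close Juniper (overflow 19)
  26÷4 = 6 each, +1 to first 2
Round 3: Briarlake=16 Cedarfen=29 Hollowpine=28 Ironridge=21 → close Hollowpine (overflow 22)
  28÷3 = 9 each, +1 to first 1
Round 4: Briarlake=26 Cedarfen=38 Ironridge=30 → close Cedarfen (overflow 28)
  38÷2 = 19 each, +1 to first 0
Round 5: Briarlake=45 Ironridge=49 → close Ironridge (overflow 43)
  49÷1 = 49 each, +1 to first 0

Closure order: Greywater, Juniper, Hollowpine, Cedarfen, Ironridge
Last habitat: Briarlake with 94 animals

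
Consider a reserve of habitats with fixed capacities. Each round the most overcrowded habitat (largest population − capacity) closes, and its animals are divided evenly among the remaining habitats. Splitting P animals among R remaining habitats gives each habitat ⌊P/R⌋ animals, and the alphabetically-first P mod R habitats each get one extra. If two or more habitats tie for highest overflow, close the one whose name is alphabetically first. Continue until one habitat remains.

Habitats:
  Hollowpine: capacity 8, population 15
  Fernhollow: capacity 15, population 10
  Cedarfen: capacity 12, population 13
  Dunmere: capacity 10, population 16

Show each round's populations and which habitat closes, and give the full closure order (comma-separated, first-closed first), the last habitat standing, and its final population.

Closure order: Hollowpine, Dunmere, Cedarfen
Last habitat: Fernhollow with 54 animals

Round 1: Cedarfen=13 Dunmere=16 Fernhollow=10 Hollowpine=15 → close Hollowpine (overflow 7)
  15÷3 = 5 each, +1 to first 0
Round 2: Cedarfen=18 Dunmere=21 Fernhollow=15 → close Dunmere (overflow 11)
  21÷2 = 10 each, +1 to first 1
Round 3: Cedarfen=29 Fernhollow=25 → close Cedarfen (overflow 17)
  29÷1 = 29 each, +1 to first 0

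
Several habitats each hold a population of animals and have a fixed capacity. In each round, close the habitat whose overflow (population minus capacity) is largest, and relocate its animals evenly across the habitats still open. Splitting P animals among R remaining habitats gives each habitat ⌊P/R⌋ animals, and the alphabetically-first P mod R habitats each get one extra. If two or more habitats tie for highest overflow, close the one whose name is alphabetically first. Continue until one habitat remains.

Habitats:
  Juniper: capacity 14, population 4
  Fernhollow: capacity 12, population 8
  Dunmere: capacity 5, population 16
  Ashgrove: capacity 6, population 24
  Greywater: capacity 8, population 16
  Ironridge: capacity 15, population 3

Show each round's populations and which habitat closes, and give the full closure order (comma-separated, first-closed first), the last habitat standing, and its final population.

Closure order: Ashgrove, Dunmere, Greywater, Fernhollow, Ironridge
Last habitat: Juniper with 71 animals

Round 1: Ashgrove=24 Dunmere=16 Fernhollow=8 Greywater=16 Ironridge=3 Juniper=4 → close Ashgrove (overflow 18)
  24÷5 = 4 each, +1 to first 4
Round 2: Dunmere=21 Fernhollow=13 Greywater=21 Ironridge=8 Juniper=8 → close Dunmere (overflow 16)
  21÷4 = 5 each, +1 to first 1
Round 3: Fernhollow=19 Greywater=26 Ironridge=13 Juniper=13 → close Greywater (overflow 18)
  26÷3 = 8 each, +1 to first 2
Round 4: Fernhollow=28 Ironridge=22 Juniper=21 → close Fernhollow (overflow 16)
  28÷2 = 14 each, +1 to first 0
Round 5: Ironridge=36 Juniper=35 → close Ironridge (overflow 21)
  36÷1 = 36 each, +1 to first 0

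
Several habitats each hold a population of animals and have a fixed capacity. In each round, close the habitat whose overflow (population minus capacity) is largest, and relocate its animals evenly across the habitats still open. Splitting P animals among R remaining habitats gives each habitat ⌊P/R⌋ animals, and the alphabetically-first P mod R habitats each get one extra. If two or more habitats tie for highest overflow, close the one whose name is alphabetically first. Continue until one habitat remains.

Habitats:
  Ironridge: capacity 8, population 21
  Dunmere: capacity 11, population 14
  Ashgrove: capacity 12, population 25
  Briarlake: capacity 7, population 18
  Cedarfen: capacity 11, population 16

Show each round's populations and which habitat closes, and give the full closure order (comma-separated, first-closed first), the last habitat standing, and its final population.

Closure order: Ashgrove, Ironridge, Briarlake, Cedarfen
Last habitat: Dunmere with 94 animals

Round 1: Ashgrove=25 Briarlake=18 Cedarfen=16 Dunmere=14 Ironridge=21 → close Ashgrove (overflow 13)
  25÷4 = 6 each, +1 to first 1
Round 2: Briarlake=25 Cedarfen=22 Dunmere=20 Ironridge=27 → close Ironridge (overflow 19)
  27÷3 = 9 each, +1 to first 0
Round 3: Briarlake=34 Cedarfen=31 Dunmere=29 → close Briarlake (overflow 27)
  34÷2 = 17 each, +1 to first 0
Round 4: Cedarfen=48 Dunmere=46 → close Cedarfen (overflow 37)
  48÷1 = 48 each, +1 to first 0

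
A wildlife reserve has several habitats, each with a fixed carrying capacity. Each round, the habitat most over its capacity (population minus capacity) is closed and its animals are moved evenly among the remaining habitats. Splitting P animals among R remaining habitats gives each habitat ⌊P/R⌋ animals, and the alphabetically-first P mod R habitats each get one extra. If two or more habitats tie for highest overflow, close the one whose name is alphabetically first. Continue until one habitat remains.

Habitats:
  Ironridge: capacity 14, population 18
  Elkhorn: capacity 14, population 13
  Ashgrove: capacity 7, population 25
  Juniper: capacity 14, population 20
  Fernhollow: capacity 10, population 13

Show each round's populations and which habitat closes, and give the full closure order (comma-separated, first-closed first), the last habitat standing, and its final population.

Closure order: Ashgrove, Juniper, Fernhollow, Ironridge
Last habitat: Elkhorn with 89 animals

Round 1: Ashgrove=25 Elkhorn=13 Fernhollow=13 Ironridge=18 Juniper=20 → close Ashgrove (overflow 18)
  25÷4 = 6 each, +1 to first 1
Round 2: Elkhorn=20 Fernhollow=19 Ironridge=24 Juniper=26 → close Juniper (overflow 12)
  26÷3 = 8 each, +1 to first 2
Round 3: Elkhorn=29 Fernhollow=28 Ironridge=32 → close Fernhollow (overflow 18)
  28÷2 = 14 each, +1 to first 0
Round 4: Elkhorn=43 Ironridge=46 → close Ironridge (overflow 32)
  46÷1 = 46 each, +1 to first 0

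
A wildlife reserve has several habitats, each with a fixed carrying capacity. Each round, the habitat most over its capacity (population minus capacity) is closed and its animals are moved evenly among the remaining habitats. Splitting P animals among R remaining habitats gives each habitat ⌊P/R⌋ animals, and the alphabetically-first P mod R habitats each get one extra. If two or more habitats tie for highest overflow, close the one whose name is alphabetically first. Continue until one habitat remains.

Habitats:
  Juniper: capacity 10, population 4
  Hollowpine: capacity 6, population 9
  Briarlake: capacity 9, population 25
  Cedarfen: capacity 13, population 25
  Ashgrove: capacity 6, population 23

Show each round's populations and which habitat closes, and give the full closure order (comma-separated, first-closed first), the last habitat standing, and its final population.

Round 1: Ashgrove=23 Briarlake=25 Cedarfen=25 Hollowpine=9 Juniper=4 → close Ashgrove (overflow 17)
  23÷4 = 5 each, +1 to first 3
Round 2: Briarlake=31 Cedarfen=31 Hollowpine=15 Juniper=9 → close Briarlake (overflow 22)
  31÷3 = 10 each, +1 to first 1
Round 3: Cedarfen=42 Hollowpine=25 Juniper=19 → close Cedarfen (overflow 29)
  42÷2 = 21 each, +1 to first 0
Round 4: Hollowpine=46 Juniper=40 → close Hollowpine (overflow 40)
  46÷1 = 46 each, +1 to first 0

Closure order: Ashgrove, Briarlake, Cedarfen, Hollowpine
Last habitat: Juniper with 86 animals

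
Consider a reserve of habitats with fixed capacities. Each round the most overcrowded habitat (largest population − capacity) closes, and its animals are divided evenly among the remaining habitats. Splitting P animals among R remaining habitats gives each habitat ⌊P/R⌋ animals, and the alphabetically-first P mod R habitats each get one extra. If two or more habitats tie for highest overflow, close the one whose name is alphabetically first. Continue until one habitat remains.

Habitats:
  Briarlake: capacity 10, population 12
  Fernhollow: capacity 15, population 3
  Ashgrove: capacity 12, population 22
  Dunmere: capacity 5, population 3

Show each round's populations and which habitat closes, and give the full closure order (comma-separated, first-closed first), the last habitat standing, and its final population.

Closure order: Ashgrove, Briarlake, Dunmere
Last habitat: Fernhollow with 40 animals

Round 1: Ashgrove=22 Briarlake=12 Dunmere=3 Fernhollow=3 → close Ashgrove (overflow 10)
  22÷3 = 7 each, +1 to first 1
Round 2: Briarlake=20 Dunmere=10 Fernhollow=10 → close Briarlake (overflow 10)
  20÷2 = 10 each, +1 to first 0
Round 3: Dunmere=20 Fernhollow=20 → close Dunmere (overflow 15)
  20÷1 = 20 each, +1 to first 0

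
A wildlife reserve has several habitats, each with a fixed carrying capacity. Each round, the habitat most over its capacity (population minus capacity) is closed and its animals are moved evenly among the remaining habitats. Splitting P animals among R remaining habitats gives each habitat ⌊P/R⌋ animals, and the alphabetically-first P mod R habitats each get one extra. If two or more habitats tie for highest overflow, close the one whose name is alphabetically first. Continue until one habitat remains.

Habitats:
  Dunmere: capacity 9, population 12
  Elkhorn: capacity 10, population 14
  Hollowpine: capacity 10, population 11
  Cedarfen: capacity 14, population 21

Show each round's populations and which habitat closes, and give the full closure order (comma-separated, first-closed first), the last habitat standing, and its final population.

Round 1: Cedarfen=21 Dunmere=12 Elkhorn=14 Hollowpine=11 → close Cedarfen (overflow 7)
  21÷3 = 7 each, +1 to first 0
Round 2: Dunmere=19 Elkhorn=21 Hollowpine=18 → close Elkhorn (overflow 11)
  21÷2 = 10 each, +1 to first 1
Round 3: Dunmere=30 Hollowpine=28 → close Dunmere (overflow 21)
  30÷1 = 30 each, +1 to first 0

Closure order: Cedarfen, Elkhorn, Dunmere
Last habitat: Hollowpine with 58 animals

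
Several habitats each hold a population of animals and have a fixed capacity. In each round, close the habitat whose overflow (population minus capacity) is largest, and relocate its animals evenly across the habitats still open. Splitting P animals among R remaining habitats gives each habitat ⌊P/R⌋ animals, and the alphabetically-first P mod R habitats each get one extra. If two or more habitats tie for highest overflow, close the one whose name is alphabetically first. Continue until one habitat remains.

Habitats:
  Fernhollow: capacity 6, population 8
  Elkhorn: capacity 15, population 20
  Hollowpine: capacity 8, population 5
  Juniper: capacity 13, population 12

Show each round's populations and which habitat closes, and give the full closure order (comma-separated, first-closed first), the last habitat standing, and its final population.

Round 1: Elkhorn=20 Fernhollow=8 Hollowpine=5 Juniper=12 → close Elkhorn (overflow 5)
  20÷3 = 6 each, +1 to first 2
Round 2: Fernhollow=15 Hollowpine=12 Juniper=18 → close Fernhollow (overflow 9)
  15÷2 = 7 each, +1 to first 1
Round 3: Hollowpine=20 Juniper=25 → close Hollowpine (overflow 12)
  20÷1 = 20 each, +1 to first 0

Closure order: Elkhorn, Fernhollow, Hollowpine
Last habitat: Juniper with 45 animals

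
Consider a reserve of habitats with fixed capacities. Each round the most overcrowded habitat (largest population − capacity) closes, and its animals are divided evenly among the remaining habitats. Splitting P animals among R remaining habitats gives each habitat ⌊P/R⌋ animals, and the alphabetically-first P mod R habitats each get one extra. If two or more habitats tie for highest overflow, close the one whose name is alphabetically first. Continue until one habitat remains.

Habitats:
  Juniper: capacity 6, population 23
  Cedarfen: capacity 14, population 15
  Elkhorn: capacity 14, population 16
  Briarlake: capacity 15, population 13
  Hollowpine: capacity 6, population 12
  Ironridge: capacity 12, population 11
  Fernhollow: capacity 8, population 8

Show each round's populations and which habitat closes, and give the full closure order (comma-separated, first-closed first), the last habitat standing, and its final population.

Closure order: Juniper, Hollowpine, Elkhorn, Cedarfen, Briarlake, Fernhollow
Last habitat: Ironridge with 98 animals

Round 1: Briarlake=13 Cedarfen=15 Elkhorn=16 Fernhollow=8 Hollowpine=12 Ironridge=11 Juniper=23 → close Juniper (overflow 17)
  23÷6 = 3 each, +1 to first 5
Round 2: Briarlake=17 Cedarfen=19 Elkhorn=20 Fernhollow=12 Hollowpine=16 Ironridge=14 → close Hollowpine (overflow 10)
  16÷5 = 3 each, +1 to first 1
Round 3: Briarlake=21 Cedarfen=22 Elkhorn=23 Fernhollow=15 Ironridge=17 → close Elkhorn (overflow 9)
  23÷4 = 5 each, +1 to first 3
Round 4: Briarlake=27 Cedarfen=28 Fernhollow=21 Ironridge=22 → close Cedarfen (overflow 14)
  28÷3 = 9 each, +1 to first 1
Round 5: Briarlake=37 Fernhollow=30 Ironridge=31 → close Briarlake (overflow 22)
  37÷2 = 18 each, +1 to first 1
Round 6: Fernhollow=49 Ironridge=49 → close Fernhollow (overflow 41)
  49÷1 = 49 each, +1 to first 0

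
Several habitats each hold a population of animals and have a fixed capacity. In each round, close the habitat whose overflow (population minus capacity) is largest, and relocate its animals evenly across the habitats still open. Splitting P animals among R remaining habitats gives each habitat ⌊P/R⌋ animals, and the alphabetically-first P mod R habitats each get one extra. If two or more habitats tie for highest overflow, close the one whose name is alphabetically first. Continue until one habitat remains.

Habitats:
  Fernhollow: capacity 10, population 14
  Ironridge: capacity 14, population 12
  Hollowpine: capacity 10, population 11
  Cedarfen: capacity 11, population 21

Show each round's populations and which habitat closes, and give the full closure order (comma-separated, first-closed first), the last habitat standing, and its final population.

Closure order: Cedarfen, Fernhollow, Hollowpine
Last habitat: Ironridge with 58 animals

Round 1: Cedarfen=21 Fernhollow=14 Hollowpine=11 Ironridge=12 → close Cedarfen (overflow 10)
  21÷3 = 7 each, +1 to first 0
Round 2: Fernhollow=21 Hollowpine=18 Ironridge=19 → close Fernhollow (overflow 11)
  21÷2 = 10 each, +1 to first 1
Round 3: Hollowpine=29 Ironridge=29 → close Hollowpine (overflow 19)
  29÷1 = 29 each, +1 to first 0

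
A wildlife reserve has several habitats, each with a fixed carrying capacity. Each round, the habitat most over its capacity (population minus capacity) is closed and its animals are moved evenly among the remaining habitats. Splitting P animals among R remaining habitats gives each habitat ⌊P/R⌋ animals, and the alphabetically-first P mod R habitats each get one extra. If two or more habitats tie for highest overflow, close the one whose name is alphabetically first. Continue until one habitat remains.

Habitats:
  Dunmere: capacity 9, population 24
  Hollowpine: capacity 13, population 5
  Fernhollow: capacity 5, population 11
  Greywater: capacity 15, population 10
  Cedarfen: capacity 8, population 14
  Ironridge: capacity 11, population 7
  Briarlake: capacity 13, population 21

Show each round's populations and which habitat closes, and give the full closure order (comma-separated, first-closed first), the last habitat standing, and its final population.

Round 1: Briarlake=21 Cedarfen=14 Dunmere=24 Fernhollow=11 Greywater=10 Hollowpine=5 Ironridge=7 → close Dunmere (overflow 15)
  24÷6 = 4 each, +1 to first 0
Round 2: Briarlake=25 Cedarfen=18 Fernhollow=15 Greywater=14 Hollowpine=9 Ironridge=11 → close Briarlake (overflow 12)
  25÷5 = 5 each, +1 to first 0
Round 3: Cedarfen=23 Fernhollow=20 Greywater=19 Hollowpine=14 Ironridge=16 → close Cedarfen (overflow 15)
  23÷4 = 5 each, +1 to first 3
Round 4: Fernhollow=26 Greywater=25 Hollowpine=20 Ironridge=21 → close Fernhollow (overflow 21)
  26÷3 = 8 each, +1 to first 2
Round 5: Greywater=34 Hollowpine=29 Ironridge=29 → close Greywater (overflow 19)
  34÷2 = 17 each, +1 to first 0
Round 6: Hollowpine=46 Ironridge=46 → close Ironridge (overflow 35)
  46÷1 = 46 each, +1 to first 0

Closure order: Dunmere, Briarlake, Cedarfen, Fernhollow, Greywater, Ironridge
Last habitat: Hollowpine with 92 animals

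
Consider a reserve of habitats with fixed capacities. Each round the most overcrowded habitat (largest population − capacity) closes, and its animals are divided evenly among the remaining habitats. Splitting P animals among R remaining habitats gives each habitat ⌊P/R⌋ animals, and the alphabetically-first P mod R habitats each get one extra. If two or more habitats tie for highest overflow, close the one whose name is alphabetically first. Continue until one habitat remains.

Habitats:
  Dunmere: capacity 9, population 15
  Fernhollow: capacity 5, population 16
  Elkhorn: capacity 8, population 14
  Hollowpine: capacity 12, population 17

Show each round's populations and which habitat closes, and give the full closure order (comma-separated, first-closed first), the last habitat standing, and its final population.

Round 1: Dunmere=15 Elkhorn=14 Fernhollow=16 Hollowpine=17 → close Fernhollow (overflow 11)
  16÷3 = 5 each, +1 to first 1
Round 2: Dunmere=21 Elkhorn=19 Hollowpine=22 → close Dunmere (overflow 12)
  21÷2 = 10 each, +1 to first 1
Round 3: Elkhorn=30 Hollowpine=32 → close Elkhorn (overflow 22)
  30÷1 = 30 each, +1 to first 0

Closure order: Fernhollow, Dunmere, Elkhorn
Last habitat: Hollowpine with 62 animals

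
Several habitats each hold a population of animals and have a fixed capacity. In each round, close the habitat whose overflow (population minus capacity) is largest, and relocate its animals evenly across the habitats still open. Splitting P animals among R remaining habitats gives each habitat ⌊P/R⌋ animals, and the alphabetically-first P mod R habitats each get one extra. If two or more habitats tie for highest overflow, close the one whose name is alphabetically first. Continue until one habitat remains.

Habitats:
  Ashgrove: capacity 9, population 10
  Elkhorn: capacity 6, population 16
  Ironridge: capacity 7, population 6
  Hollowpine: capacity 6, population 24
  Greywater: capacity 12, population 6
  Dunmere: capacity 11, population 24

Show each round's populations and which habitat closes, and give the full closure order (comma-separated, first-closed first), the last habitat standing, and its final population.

Round 1: Ashgrove=10 Dunmere=24 Elkhorn=16 Greywater=6 Hollowpine=24 Ironridge=6 → close Hollowpine (overflow 18)
  24÷5 = 4 each, +1 to first 4
Round 2: Ashgrove=15 Dunmere=29 Elkhorn=21 Greywater=11 Ironridge=10 → close Dunmere (overflow 18)
  29÷4 = 7 each, +1 to first 1
Round 3: Ashgrove=23 Elkhorn=28 Greywater=18 Ironridge=17 → close Elkhorn (overflow 22)
  28÷3 = 9 each, +1 to first 1
Round 4: Ashgrove=33 Greywater=27 Ironridge=26 → close Ashgrove (overflow 24)
  33÷2 = 16 each, +1 to first 1
Round 5: Greywater=44 Ironridge=42 → close Ironridge (overflow 35)
  42÷1 = 42 each, +1 to first 0

Closure order: Hollowpine, Dunmere, Elkhorn, Ashgrove, Ironridge
Last habitat: Greywater with 86 animals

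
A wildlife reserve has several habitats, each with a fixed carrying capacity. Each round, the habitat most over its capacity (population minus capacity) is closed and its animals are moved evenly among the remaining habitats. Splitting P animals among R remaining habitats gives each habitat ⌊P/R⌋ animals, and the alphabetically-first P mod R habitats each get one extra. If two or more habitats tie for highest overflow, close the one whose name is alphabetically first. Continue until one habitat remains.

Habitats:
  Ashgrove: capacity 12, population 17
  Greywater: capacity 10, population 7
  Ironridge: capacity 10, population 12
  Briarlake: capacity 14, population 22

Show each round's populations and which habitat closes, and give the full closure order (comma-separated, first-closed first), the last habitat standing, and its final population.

Round 1: Ashgrove=17 Briarlake=22 Greywater=7 Ironridge=12 → close Briarlake (overflow 8)
  22÷3 = 7 each, +1 to first 1
Round 2: Ashgrove=25 Greywater=14 Ironridge=19 → close Ashgrove (overflow 13)
  25÷2 = 12 each, +1 to first 1
Round 3: Greywater=27 Ironridge=31 → close Ironridge (overflow 21)
  31÷1 = 31 each, +1 to first 0

Closure order: Briarlake, Ashgrove, Ironridge
Last habitat: Greywater with 58 animals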